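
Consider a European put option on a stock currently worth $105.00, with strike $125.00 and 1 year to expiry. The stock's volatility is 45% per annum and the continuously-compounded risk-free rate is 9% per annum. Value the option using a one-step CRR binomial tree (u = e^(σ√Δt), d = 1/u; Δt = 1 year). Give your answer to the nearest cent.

$27.03

CRR parameters: u = e^(σ√Δt) = e^(0.45·√1) = 1.5683, d = 1/u = 0.6376
Per-period rate: rΔt = 0.09·1 = 0.09, so R = e^0.09 = 1.0942
Risk-neutral probability p = (e^0.09 − 0.6376)/(1.5683 − 0.6376) = 0.4565/0.9307 = 0.4905
Terminal stock prices: S_u = 164.7, S_d = 66.95
Terminal payoffs (K − S): max(-39.67, 0) = 0, max(58.05, 0) = 58.05
Node 0 (S = 105): V_0 = e^(−0.09)·[0.4905·0.0000 + 0.5095·58.0490] = 27.0278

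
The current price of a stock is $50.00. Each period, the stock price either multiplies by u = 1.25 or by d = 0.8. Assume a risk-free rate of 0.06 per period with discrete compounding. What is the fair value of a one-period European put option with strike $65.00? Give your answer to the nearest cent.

Risk-neutral probability p = (1 + 0.06 − 0.8)/(1.25 − 0.8) = 0.2600/0.4500 = 0.5778
Terminal stock prices: S_u = 62.5, S_d = 40
Terminal payoffs (K − S): max(2.5, 0) = 2.5, max(25, 0) = 25
Node 0 (S = 50): V_0 = 1/1.06·[0.5778·2.5000 + 0.4222·25.0000] = 11.3208

$11.32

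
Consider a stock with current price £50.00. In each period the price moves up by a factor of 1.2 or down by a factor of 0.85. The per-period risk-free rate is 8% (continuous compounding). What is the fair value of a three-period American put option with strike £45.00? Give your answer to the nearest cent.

£1.03

Risk-neutral probability p = (e^0.08 − 0.85)/(1.2 − 0.85) = 0.2333/0.3500 = 0.6665
Terminal stock prices: S_uuu = 86.4, S_uud = 61.2, S_udd = 43.35, S_ddd = 30.71
Terminal payoffs (K − S): max(-41.4, 0) = 0, max(-16.2, 0) = 0, max(1.65, 0) = 1.65, max(14.29, 0) = 14.29
Node uu (S = 72): continuation = e^(−0.08)·[0.6665·0.0000 + 0.3335·0.0000] = 0.0000; exercise value = 0.0000 ≤ continuation, so V_uu = 0.0000
Node ud (S = 51): continuation = e^(−0.08)·[0.6665·0.0000 + 0.3335·1.6500] = 0.5079; exercise value = 0.0000 ≤ continuation, so V_ud = 0.5079
Node dd (S = 36.12): continuation = e^(−0.08)·[0.6665·1.6500 + 0.3335·14.2938] = 5.4152; exercise value = 8.8750 > continuation, so V_dd = 8.8750 (exercise)
Node u (S = 60): continuation = e^(−0.08)·[0.6665·0.0000 + 0.3335·0.5079] = 0.1564; exercise value = 0.0000 ≤ continuation, so V_u = 0.1564
Node d (S = 42.5): continuation = e^(−0.08)·[0.6665·0.5079 + 0.3335·8.8750] = 3.0445; exercise value = 2.5000 ≤ continuation, so V_d = 3.0445
Node 0 (S = 50): continuation = e^(−0.08)·[0.6665·0.1564 + 0.3335·3.0445] = 1.0334; exercise value = 0.0000 ≤ continuation, so V_0 = 1.0334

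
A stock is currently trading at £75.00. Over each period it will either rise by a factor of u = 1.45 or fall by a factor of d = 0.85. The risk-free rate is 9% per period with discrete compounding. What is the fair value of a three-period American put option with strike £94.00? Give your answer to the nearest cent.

£19.00

Risk-neutral probability p = (1 + 0.09 − 0.85)/(1.45 − 0.85) = 0.2400/0.6000 = 0.4000
Terminal stock prices: S_uuu = 228.6, S_uud = 134, S_udd = 78.57, S_ddd = 46.06
Terminal payoffs (K − S): max(-134.6, 0) = 0, max(-40.03, 0) = 0, max(15.43, 0) = 15.43, max(47.94, 0) = 47.94
Node uu (S = 157.7): continuation = 1/1.09·[0.4000·0.0000 + 0.6000·0.0000] = 0.0000; exercise value = 0.0000 ≤ continuation, so V_uu = 0.0000
Node ud (S = 92.44): continuation = 1/1.09·[0.4000·0.0000 + 0.6000·15.4281] = 8.4925; exercise value = 1.5625 ≤ continuation, so V_ud = 8.4925
Node dd (S = 54.19): continuation = 1/1.09·[0.4000·15.4281 + 0.6000·47.9406] = 32.0510; exercise value = 39.8125 > continuation, so V_dd = 39.8125 (exercise)
Node u (S = 108.8): continuation = 1/1.09·[0.4000·0.0000 + 0.6000·8.4925] = 4.6748; exercise value = 0.0000 ≤ continuation, so V_u = 4.6748
Node d (S = 63.75): continuation = 1/1.09·[0.4000·8.4925 + 0.6000·39.8125] = 25.0317; exercise value = 30.2500 > continuation, so V_d = 30.2500 (exercise)
Node 0 (S = 75): continuation = 1/1.09·[0.4000·4.6748 + 0.6000·30.2500] = 18.3669; exercise value = 19.0000 > continuation, so V_0 = 19.0000 (exercise)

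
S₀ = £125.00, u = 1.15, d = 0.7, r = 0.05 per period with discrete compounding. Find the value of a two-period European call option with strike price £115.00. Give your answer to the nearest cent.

£27.61

Risk-neutral probability p = (1 + 0.05 − 0.7)/(1.15 − 0.7) = 0.3500/0.4500 = 0.7778
Terminal stock prices: S_uu = 165.3, S_ud = 100.6, S_dd = 61.25
Terminal payoffs (S − K): max(50.31, 0) = 50.31, max(-14.38, 0) = 0, max(-53.75, 0) = 0
Node u (S = 143.8): V_u = 1/1.05·[0.7778·50.3125 + 0.2222·0.0000] = 37.2685
Node d (S = 87.5): V_d = 1/1.05·[0.7778·0.0000 + 0.2222·0.0000] = 0.0000
Node 0 (S = 125): V_0 = 1/1.05·[0.7778·37.2685 + 0.2222·0.0000] = 27.6063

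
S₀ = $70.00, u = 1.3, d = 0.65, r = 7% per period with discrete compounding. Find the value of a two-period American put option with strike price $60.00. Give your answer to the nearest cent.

$4.96

Risk-neutral probability p = (1 + 0.07 − 0.65)/(1.3 − 0.65) = 0.4200/0.6500 = 0.6462
Terminal stock prices: S_uu = 118.3, S_ud = 59.15, S_dd = 29.58
Terminal payoffs (K − S): max(-58.3, 0) = 0, max(0.85, 0) = 0.85, max(30.42, 0) = 30.42
Node u (S = 91): continuation = 1/1.07·[0.6462·0.0000 + 0.3538·0.8500] = 0.2811; exercise value = 0.0000 ≤ continuation, so V_u = 0.2811
Node d (S = 45.5): continuation = 1/1.07·[0.6462·0.8500 + 0.3538·30.4250] = 10.5748; exercise value = 14.5000 > continuation, so V_d = 14.5000 (exercise)
Node 0 (S = 70): continuation = 1/1.07·[0.6462·0.2811 + 0.3538·14.5000] = 4.9649; exercise value = 0.0000 ≤ continuation, so V_0 = 4.9649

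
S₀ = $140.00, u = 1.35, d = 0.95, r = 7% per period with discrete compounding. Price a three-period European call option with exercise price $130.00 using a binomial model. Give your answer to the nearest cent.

Risk-neutral probability p = (1 + 0.07 − 0.95)/(1.35 − 0.95) = 0.1200/0.4000 = 0.3000
Terminal stock prices: S_uuu = 344.5, S_uud = 242.4, S_udd = 170.6, S_ddd = 120
Terminal payoffs (S − K): max(214.5, 0) = 214.5, max(112.4, 0) = 112.4, max(40.57, 0) = 40.57, max(-9.968, 0) = 0
Node uu (S = 255.2): V_uu = 1/1.07·[0.3000·214.4525 + 0.7000·112.3925] = 133.6547
Node ud (S = 179.5): V_ud = 1/1.07·[0.3000·112.3925 + 0.7000·40.5725] = 58.0547
Node dd (S = 126.3): V_dd = 1/1.07·[0.3000·40.5725 + 0.7000·0.0000] = 11.3755
Node u (S = 189): V_u = 1/1.07·[0.3000·133.6547 + 0.7000·58.0547] = 75.4530
Node d (S = 133): V_d = 1/1.07·[0.3000·58.0547 + 0.7000·11.3755] = 23.7189
Node 0 (S = 140): V_0 = 1/1.07·[0.3000·75.4530 + 0.7000·23.7189] = 36.6721

$36.67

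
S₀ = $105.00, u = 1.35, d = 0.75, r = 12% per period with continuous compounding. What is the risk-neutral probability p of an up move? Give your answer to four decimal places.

p = 0.6292

Risk-neutral probability p = (e^0.12 − 0.75)/(1.35 − 0.75) = 0.3775/0.6000 = 0.6292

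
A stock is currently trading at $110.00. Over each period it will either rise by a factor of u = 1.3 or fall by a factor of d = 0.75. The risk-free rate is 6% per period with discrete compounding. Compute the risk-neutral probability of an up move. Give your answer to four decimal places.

Risk-neutral probability p = (1 + 0.06 − 0.75)/(1.3 − 0.75) = 0.3100/0.5500 = 0.5636

p = 0.5636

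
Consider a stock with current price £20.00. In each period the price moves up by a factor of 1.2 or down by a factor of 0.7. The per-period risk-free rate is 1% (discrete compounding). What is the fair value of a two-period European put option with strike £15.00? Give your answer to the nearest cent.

£0.74

Risk-neutral probability p = (1 + 0.01 − 0.7)/(1.2 − 0.7) = 0.3100/0.5000 = 0.6200
Terminal stock prices: S_uu = 28.8, S_ud = 16.8, S_dd = 9.8
Terminal payoffs (K − S): max(-13.8, 0) = 0, max(-1.8, 0) = 0, max(5.2, 0) = 5.2
Node u (S = 24): V_u = 1/1.01·[0.6200·0.0000 + 0.3800·0.0000] = 0.0000
Node d (S = 14): V_d = 1/1.01·[0.6200·0.0000 + 0.3800·5.2000] = 1.9564
Node 0 (S = 20): V_0 = 1/1.01·[0.6200·0.0000 + 0.3800·1.9564] = 0.7361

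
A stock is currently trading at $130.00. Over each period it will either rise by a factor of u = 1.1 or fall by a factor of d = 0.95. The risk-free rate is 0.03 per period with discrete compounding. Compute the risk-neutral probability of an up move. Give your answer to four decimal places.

p = 0.5333

Risk-neutral probability p = (1 + 0.03 − 0.95)/(1.1 − 0.95) = 0.0800/0.1500 = 0.5333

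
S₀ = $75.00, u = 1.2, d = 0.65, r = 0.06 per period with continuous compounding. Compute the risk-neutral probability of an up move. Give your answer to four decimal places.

Risk-neutral probability p = (e^0.06 − 0.65)/(1.2 − 0.65) = 0.4118/0.5500 = 0.7488

p = 0.7488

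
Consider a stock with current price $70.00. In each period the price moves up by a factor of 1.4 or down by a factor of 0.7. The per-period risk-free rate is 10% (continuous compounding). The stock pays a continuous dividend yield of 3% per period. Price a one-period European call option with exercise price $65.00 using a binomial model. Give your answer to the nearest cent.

$15.89

Per-period risk-free factor R = e^0.1 = 1.1052; dividend-adjusted growth = e^(0.1−0.03) = 1.0725.
Risk-neutral probability p = (1.0725 − 0.7)/(1.4 − 0.7) = 0.3725/0.7000 = 0.5322
Terminal stock prices: S_u = 98, S_d = 49
Terminal payoffs (S − K): max(33, 0) = 33, max(-16, 0) = 0
Node 0 (S = 70): V_0 = e^(−0.1)·[0.5322·33.0000 + 0.4678·0.0000] = 15.8899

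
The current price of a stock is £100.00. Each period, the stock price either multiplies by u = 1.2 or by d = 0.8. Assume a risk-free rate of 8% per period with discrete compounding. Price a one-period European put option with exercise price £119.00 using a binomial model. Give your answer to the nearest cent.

Risk-neutral probability p = (1 + 0.08 − 0.8)/(1.2 − 0.8) = 0.2800/0.4000 = 0.7000
Terminal stock prices: S_u = 120, S_d = 80
Terminal payoffs (K − S): max(-1, 0) = 0, max(39, 0) = 39
Node 0 (S = 100): V_0 = 1/1.08·[0.7000·0.0000 + 0.3000·39.0000] = 10.8333

£10.83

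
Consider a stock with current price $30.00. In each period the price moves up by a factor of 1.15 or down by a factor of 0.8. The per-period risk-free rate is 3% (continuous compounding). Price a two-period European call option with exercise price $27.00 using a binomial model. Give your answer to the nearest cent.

$5.43

Risk-neutral probability p = (e^0.03 − 0.8)/(1.15 − 0.8) = 0.2305/0.3500 = 0.6584
Terminal stock prices: S_uu = 39.67, S_ud = 27.6, S_dd = 19.2
Terminal payoffs (S − K): max(12.67, 0) = 12.67, max(0.6, 0) = 0.6, max(-7.8, 0) = 0
Node u (S = 34.5): V_u = e^(−0.03)·[0.6584·12.6750 + 0.3416·0.6000] = 8.2980
Node d (S = 24): V_d = e^(−0.03)·[0.6584·0.6000 + 0.3416·0.0000] = 0.3834
Node 0 (S = 30): V_0 = e^(−0.03)·[0.6584·8.2980 + 0.3416·0.3834] = 5.4293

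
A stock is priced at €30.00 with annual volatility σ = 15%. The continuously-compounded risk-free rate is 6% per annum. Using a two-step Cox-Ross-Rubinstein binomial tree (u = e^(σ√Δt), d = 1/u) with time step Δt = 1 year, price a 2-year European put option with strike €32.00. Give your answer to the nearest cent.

€1.74

CRR parameters: u = e^(σ√Δt) = e^(0.15·√1) = 1.1618, d = 1/u = 0.8607
Per-period rate: rΔt = 0.06·1 = 0.06, so R = e^0.06 = 1.0618
Risk-neutral probability p = (e^0.06 − 0.8607)/(1.1618 − 0.8607) = 0.2011/0.3011 = 0.6679
Terminal stock prices: S_uu = 40.5, S_ud = 30, S_dd = 22.22
Terminal payoffs (K − S): max(-8.496, 0) = 0, max(2, 0) = 2, max(9.775, 0) = 9.775
Node u (S = 34.86): V_u = e^(−0.06)·[0.6679·0.0000 + 0.3321·2.0000] = 0.6255
Node d (S = 25.82): V_d = e^(−0.06)·[0.6679·2.0000 + 0.3321·9.7755] = 4.3152
Node 0 (S = 30): V_0 = e^(−0.06)·[0.6679·0.6255 + 0.3321·4.3152] = 1.7430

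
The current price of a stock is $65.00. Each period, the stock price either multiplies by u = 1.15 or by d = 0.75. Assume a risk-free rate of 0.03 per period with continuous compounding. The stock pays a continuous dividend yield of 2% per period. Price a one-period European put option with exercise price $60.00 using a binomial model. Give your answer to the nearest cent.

Per-period risk-free factor R = e^0.03 = 1.0305; dividend-adjusted growth = e^(0.03−0.02) = 1.0101.
Risk-neutral probability p = (1.0101 − 0.75)/(1.15 − 0.75) = 0.2601/0.4000 = 0.6501
Terminal stock prices: S_u = 74.75, S_d = 48.75
Terminal payoffs (K − S): max(-14.75, 0) = 0, max(11.25, 0) = 11.25
Node 0 (S = 65): V_0 = e^(−0.03)·[0.6501·0.0000 + 0.3499·11.2500] = 3.8198

$3.82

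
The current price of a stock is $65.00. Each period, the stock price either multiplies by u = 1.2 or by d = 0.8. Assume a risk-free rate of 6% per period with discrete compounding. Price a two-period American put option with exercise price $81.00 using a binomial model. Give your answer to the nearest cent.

$16.00

Risk-neutral probability p = (1 + 0.06 − 0.8)/(1.2 − 0.8) = 0.2600/0.4000 = 0.6500
Terminal stock prices: S_uu = 93.6, S_ud = 62.4, S_dd = 41.6
Terminal payoffs (K − S): max(-12.6, 0) = 0, max(18.6, 0) = 18.6, max(39.4, 0) = 39.4
Node u (S = 78): continuation = 1/1.06·[0.6500·0.0000 + 0.3500·18.6000] = 6.1415; exercise value = 3.0000 ≤ continuation, so V_u = 6.1415
Node d (S = 52): continuation = 1/1.06·[0.6500·18.6000 + 0.3500·39.4000] = 24.4151; exercise value = 29.0000 > continuation, so V_d = 29.0000 (exercise)
Node 0 (S = 65): continuation = 1/1.06·[0.6500·6.1415 + 0.3500·29.0000] = 13.3415; exercise value = 16.0000 > continuation, so V_0 = 16.0000 (exercise)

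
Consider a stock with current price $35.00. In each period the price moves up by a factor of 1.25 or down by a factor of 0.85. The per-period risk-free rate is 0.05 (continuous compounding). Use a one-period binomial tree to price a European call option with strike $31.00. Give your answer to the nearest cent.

Risk-neutral probability p = (e^0.05 − 0.85)/(1.25 − 0.85) = 0.2013/0.4000 = 0.5032
Terminal stock prices: S_u = 43.75, S_d = 29.75
Terminal payoffs (S − K): max(12.75, 0) = 12.75, max(-1.25, 0) = 0
Node 0 (S = 35): V_0 = e^(−0.05)·[0.5032·12.7500 + 0.4968·0.0000] = 6.1026

$6.10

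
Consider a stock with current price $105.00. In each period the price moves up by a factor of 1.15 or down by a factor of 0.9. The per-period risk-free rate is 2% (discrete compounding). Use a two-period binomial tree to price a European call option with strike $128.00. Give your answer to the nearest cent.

$2.41

Risk-neutral probability p = (1 + 0.02 − 0.9)/(1.15 − 0.9) = 0.1200/0.2500 = 0.4800
Terminal stock prices: S_uu = 138.9, S_ud = 108.7, S_dd = 85.05
Terminal payoffs (S − K): max(10.86, 0) = 10.86, max(-19.33, 0) = 0, max(-42.95, 0) = 0
Node u (S = 120.7): V_u = 1/1.02·[0.4800·10.8625 + 0.5200·0.0000] = 5.1118
Node d (S = 94.5): V_d = 1/1.02·[0.4800·0.0000 + 0.5200·0.0000] = 0.0000
Node 0 (S = 105): V_0 = 1/1.02·[0.4800·5.1118 + 0.5200·0.0000] = 2.4055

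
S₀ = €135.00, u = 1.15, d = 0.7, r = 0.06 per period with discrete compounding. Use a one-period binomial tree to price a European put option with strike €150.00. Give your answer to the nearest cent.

Risk-neutral probability p = (1 + 0.06 − 0.7)/(1.15 − 0.7) = 0.3600/0.4500 = 0.8000
Terminal stock prices: S_u = 155.2, S_d = 94.5
Terminal payoffs (K − S): max(-5.25, 0) = 0, max(55.5, 0) = 55.5
Node 0 (S = 135): V_0 = 1/1.06·[0.8000·0.0000 + 0.2000·55.5000] = 10.4717

€10.47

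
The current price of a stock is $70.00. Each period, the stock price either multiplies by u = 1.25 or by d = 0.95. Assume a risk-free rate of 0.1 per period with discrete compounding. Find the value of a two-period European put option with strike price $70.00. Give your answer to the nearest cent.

Risk-neutral probability p = (1 + 0.1 − 0.95)/(1.25 − 0.95) = 0.1500/0.3000 = 0.5000
Terminal stock prices: S_uu = 109.4, S_ud = 83.12, S_dd = 63.17
Terminal payoffs (K − S): max(-39.38, 0) = 0, max(-13.12, 0) = 0, max(6.825, 0) = 6.825
Node u (S = 87.5): V_u = 1/1.1·[0.5000·0.0000 + 0.5000·0.0000] = 0.0000
Node d (S = 66.5): V_d = 1/1.1·[0.5000·0.0000 + 0.5000·6.8250] = 3.1023
Node 0 (S = 70): V_0 = 1/1.1·[0.5000·0.0000 + 0.5000·3.1023] = 1.4101

$1.41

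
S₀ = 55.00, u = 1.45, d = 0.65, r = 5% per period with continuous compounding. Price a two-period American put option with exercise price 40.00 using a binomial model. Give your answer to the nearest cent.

Risk-neutral probability p = (e^0.05 − 0.65)/(1.45 − 0.65) = 0.4013/0.8000 = 0.5016
Terminal stock prices: S_uu = 115.6, S_ud = 51.84, S_dd = 23.24
Terminal payoffs (K − S): max(-75.64, 0) = 0, max(-11.84, 0) = 0, max(16.76, 0) = 16.76
Node u (S = 79.75): continuation = e^(−0.05)·[0.5016·0.0000 + 0.4984·0.0000] = 0.0000; exercise value = 0.0000 ≤ continuation, so V_u = 0.0000
Node d (S = 35.75): continuation = e^(−0.05)·[0.5016·0.0000 + 0.4984·16.7625] = 7.9472; exercise value = 4.2500 ≤ continuation, so V_d = 7.9472
Node 0 (S = 55): continuation = e^(−0.05)·[0.5016·0.0000 + 0.4984·7.9472] = 3.7678; exercise value = 0.0000 ≤ continuation, so V_0 = 3.7678

3.77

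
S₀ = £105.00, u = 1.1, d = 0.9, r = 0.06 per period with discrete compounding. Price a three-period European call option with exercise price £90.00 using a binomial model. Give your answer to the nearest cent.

Risk-neutral probability p = (1 + 0.06 − 0.9)/(1.1 − 0.9) = 0.1600/0.2000 = 0.8000
Terminal stock prices: S_uuu = 139.8, S_uud = 114.3, S_udd = 93.56, S_ddd = 76.55
Terminal payoffs (S − K): max(49.76, 0) = 49.76, max(24.35, 0) = 24.35, max(3.555, 0) = 3.555, max(-13.45, 0) = 0
Node uu (S = 127.1): V_uu = 1/1.06·[0.8000·49.7550 + 0.2000·24.3450] = 42.1443
Node ud (S = 104): V_ud = 1/1.06·[0.8000·24.3450 + 0.2000·3.5550] = 19.0443
Node dd (S = 85.05): V_dd = 1/1.06·[0.8000·3.5550 + 0.2000·0.0000] = 2.6830
Node u (S = 115.5): V_u = 1/1.06·[0.8000·42.1443 + 0.2000·19.0443] = 35.4003
Node d (S = 94.5): V_d = 1/1.06·[0.8000·19.0443 + 0.2000·2.6830] = 14.8793
Node 0 (S = 105): V_0 = 1/1.06·[0.8000·35.4003 + 0.2000·14.8793] = 29.5246

£29.52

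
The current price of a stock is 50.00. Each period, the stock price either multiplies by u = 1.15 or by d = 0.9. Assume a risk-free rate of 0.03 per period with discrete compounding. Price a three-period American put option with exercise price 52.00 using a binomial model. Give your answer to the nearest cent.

Risk-neutral probability p = (1 + 0.03 − 0.9)/(1.15 − 0.9) = 0.1300/0.2500 = 0.5200
Terminal stock prices: S_uuu = 76.04, S_uud = 59.51, S_udd = 46.57, S_ddd = 36.45
Terminal payoffs (K − S): max(-24.04, 0) = 0, max(-7.512, 0) = 0, max(5.425, 0) = 5.425, max(15.55, 0) = 15.55
Node uu (S = 66.12): continuation = 1/1.03·[0.5200·0.0000 + 0.4800·0.0000] = 0.0000; exercise value = 0.0000 ≤ continuation, so V_uu = 0.0000
Node ud (S = 51.75): continuation = 1/1.03·[0.5200·0.0000 + 0.4800·5.4250] = 2.5282; exercise value = 0.2500 ≤ continuation, so V_ud = 2.5282
Node dd (S = 40.5): continuation = 1/1.03·[0.5200·5.4250 + 0.4800·15.5500] = 9.9854; exercise value = 11.5000 > continuation, so V_dd = 11.5000 (exercise)
Node u (S = 57.5): continuation = 1/1.03·[0.5200·0.0000 + 0.4800·2.5282] = 1.1782; exercise value = 0.0000 ≤ continuation, so V_u = 1.1782
Node d (S = 45): continuation = 1/1.03·[0.5200·2.5282 + 0.4800·11.5000] = 6.6356; exercise value = 7.0000 > continuation, so V_d = 7.0000 (exercise)
Node 0 (S = 50): continuation = 1/1.03·[0.5200·1.1782 + 0.4800·7.0000] = 3.8569; exercise value = 2.0000 ≤ continuation, so V_0 = 3.8569

3.86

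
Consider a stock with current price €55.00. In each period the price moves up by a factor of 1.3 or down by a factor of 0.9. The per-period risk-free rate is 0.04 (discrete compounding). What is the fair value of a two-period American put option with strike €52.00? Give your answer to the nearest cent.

Risk-neutral probability p = (1 + 0.04 − 0.9)/(1.3 − 0.9) = 0.1400/0.4000 = 0.3500
Terminal stock prices: S_uu = 92.95, S_ud = 64.35, S_dd = 44.55
Terminal payoffs (K − S): max(-40.95, 0) = 0, max(-12.35, 0) = 0, max(7.45, 0) = 7.45
Node u (S = 71.5): continuation = 1/1.04·[0.3500·0.0000 + 0.6500·0.0000] = 0.0000; exercise value = 0.0000 ≤ continuation, so V_u = 0.0000
Node d (S = 49.5): continuation = 1/1.04·[0.3500·0.0000 + 0.6500·7.4500] = 4.6562; exercise value = 2.5000 ≤ continuation, so V_d = 4.6562
Node 0 (S = 55): continuation = 1/1.04·[0.3500·0.0000 + 0.6500·4.6562] = 2.9102; exercise value = 0.0000 ≤ continuation, so V_0 = 2.9102

€2.91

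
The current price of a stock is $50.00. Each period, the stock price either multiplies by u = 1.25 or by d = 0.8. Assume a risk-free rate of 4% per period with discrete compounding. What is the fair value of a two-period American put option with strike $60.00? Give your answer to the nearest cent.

$11.28

Risk-neutral probability p = (1 + 0.04 − 0.8)/(1.25 − 0.8) = 0.2400/0.4500 = 0.5333
Terminal stock prices: S_uu = 78.12, S_ud = 50, S_dd = 32
Terminal payoffs (K − S): max(-18.12, 0) = 0, max(10, 0) = 10, max(28, 0) = 28
Node u (S = 62.5): continuation = 1/1.04·[0.5333·0.0000 + 0.4667·10.0000] = 4.4872; exercise value = 0.0000 ≤ continuation, so V_u = 4.4872
Node d (S = 40): continuation = 1/1.04·[0.5333·10.0000 + 0.4667·28.0000] = 17.6923; exercise value = 20.0000 > continuation, so V_d = 20.0000 (exercise)
Node 0 (S = 50): continuation = 1/1.04·[0.5333·4.4872 + 0.4667·20.0000] = 11.2755; exercise value = 10.0000 ≤ continuation, so V_0 = 11.2755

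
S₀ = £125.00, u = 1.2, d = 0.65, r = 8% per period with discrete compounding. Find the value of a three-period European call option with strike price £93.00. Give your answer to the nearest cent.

Risk-neutral probability p = (1 + 0.08 − 0.65)/(1.2 − 0.65) = 0.4300/0.5500 = 0.7818
Terminal stock prices: S_uuu = 216, S_uud = 117, S_udd = 63.38, S_ddd = 34.33
Terminal payoffs (S − K): max(123, 0) = 123, max(24, 0) = 24, max(-29.62, 0) = 0, max(-58.67, 0) = 0
Node uu (S = 180): V_uu = 1/1.08·[0.7818·123.0000 + 0.2182·24.0000] = 93.8889
Node ud (S = 97.5): V_ud = 1/1.08·[0.7818·24.0000 + 0.2182·0.0000] = 17.3737
Node dd (S = 52.81): V_dd = 1/1.08·[0.7818·0.0000 + 0.2182·0.0000] = 0.0000
Node u (S = 150): V_u = 1/1.08·[0.7818·93.8889 + 0.2182·17.3737] = 71.4766
Node d (S = 81.25): V_d = 1/1.08·[0.7818·17.3737 + 0.2182·0.0000] = 12.5769
Node 0 (S = 125): V_0 = 1/1.08·[0.7818·71.4766 + 0.2182·12.5769] = 54.2831

£54.28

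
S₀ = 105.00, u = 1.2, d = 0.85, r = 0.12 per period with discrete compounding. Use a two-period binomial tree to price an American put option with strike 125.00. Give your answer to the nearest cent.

Risk-neutral probability p = (1 + 0.12 − 0.85)/(1.2 − 0.85) = 0.2700/0.3500 = 0.7714
Terminal stock prices: S_uu = 151.2, S_ud = 107.1, S_dd = 75.86
Terminal payoffs (K − S): max(-26.2, 0) = 0, max(17.9, 0) = 17.9, max(49.14, 0) = 49.14
Node u (S = 126): continuation = 1/1.12·[0.7714·0.0000 + 0.2286·17.9000] = 3.6531; exercise value = 0.0000 ≤ continuation, so V_u = 3.6531
Node d (S = 89.25): continuation = 1/1.12·[0.7714·17.9000 + 0.2286·49.1375] = 22.3571; exercise value = 35.7500 > continuation, so V_d = 35.7500 (exercise)
Node 0 (S = 105): continuation = 1/1.12·[0.7714·3.6531 + 0.2286·35.7500] = 9.8121; exercise value = 20.0000 > continuation, so V_0 = 20.0000 (exercise)

20.00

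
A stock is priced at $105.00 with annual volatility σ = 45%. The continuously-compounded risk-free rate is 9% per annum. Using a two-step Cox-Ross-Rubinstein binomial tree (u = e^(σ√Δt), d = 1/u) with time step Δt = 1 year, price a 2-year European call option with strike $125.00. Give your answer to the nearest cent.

CRR parameters: u = e^(σ√Δt) = e^(0.45·√1) = 1.5683, d = 1/u = 0.6376
Per-period rate: rΔt = 0.09·1 = 0.09, so R = e^0.09 = 1.0942
Risk-neutral probability p = (e^0.09 − 0.6376)/(1.5683 − 0.6376) = 0.4565/0.9307 = 0.4905
Terminal stock prices: S_uu = 258.3, S_ud = 105, S_dd = 42.69
Terminal payoffs (S − K): max(133.3, 0) = 133.3, max(-20, 0) = 0, max(-82.31, 0) = 0
Node u (S = 164.7): V_u = e^(−0.09)·[0.4905·133.2583 + 0.5095·0.0000] = 59.7434
Node d (S = 66.95): V_d = e^(−0.09)·[0.4905·0.0000 + 0.5095·0.0000] = 0.0000
Node 0 (S = 105): V_0 = e^(−0.09)·[0.4905·59.7434 + 0.5095·0.0000] = 26.7847

$26.78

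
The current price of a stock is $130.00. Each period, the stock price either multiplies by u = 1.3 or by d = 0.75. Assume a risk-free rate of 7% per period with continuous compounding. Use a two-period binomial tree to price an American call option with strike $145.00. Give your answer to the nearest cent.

Risk-neutral probability p = (e^0.07 − 0.75)/(1.3 − 0.75) = 0.3225/0.5500 = 0.5864
Terminal stock prices: S_uu = 219.7, S_ud = 126.8, S_dd = 73.12
Terminal payoffs (S − K): max(74.7, 0) = 74.7, max(-18.25, 0) = 0, max(-71.88, 0) = 0
Node u (S = 169): continuation = e^(−0.07)·[0.5864·74.7000 + 0.4136·0.0000] = 40.8412; exercise value = 24.0000 ≤ continuation, so V_u = 40.8412
Node d (S = 97.5): continuation = e^(−0.07)·[0.5864·0.0000 + 0.4136·0.0000] = 0.0000; exercise value = 0.0000 ≤ continuation, so V_d = 0.0000
Node 0 (S = 130): continuation = e^(−0.07)·[0.5864·40.8412 + 0.4136·0.0000] = 22.3293; exercise value = 0.0000 ≤ continuation, so V_0 = 22.3293

$22.33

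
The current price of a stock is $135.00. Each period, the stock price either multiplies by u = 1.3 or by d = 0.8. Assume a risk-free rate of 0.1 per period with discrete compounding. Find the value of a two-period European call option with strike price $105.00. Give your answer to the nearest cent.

Risk-neutral probability p = (1 + 0.1 − 0.8)/(1.3 − 0.8) = 0.3000/0.5000 = 0.6000
Terminal stock prices: S_uu = 228.2, S_ud = 140.4, S_dd = 86.4
Terminal payoffs (S − K): max(123.2, 0) = 123.2, max(35.4, 0) = 35.4, max(-18.6, 0) = 0
Node u (S = 175.5): V_u = 1/1.1·[0.6000·123.1500 + 0.4000·35.4000] = 80.0455
Node d (S = 108): V_d = 1/1.1·[0.6000·35.4000 + 0.4000·0.0000] = 19.3091
Node 0 (S = 135): V_0 = 1/1.1·[0.6000·80.0455 + 0.4000·19.3091] = 50.6826

$50.68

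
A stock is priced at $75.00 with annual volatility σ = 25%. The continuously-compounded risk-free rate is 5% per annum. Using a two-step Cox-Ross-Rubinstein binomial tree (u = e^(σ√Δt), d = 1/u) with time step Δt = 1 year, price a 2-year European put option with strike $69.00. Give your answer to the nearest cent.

CRR parameters: u = e^(σ√Δt) = e^(0.25·√1) = 1.2840, d = 1/u = 0.7788
Per-period rate: rΔt = 0.05·1 = 0.05, so R = e^0.05 = 1.0513
Risk-neutral probability p = (e^0.05 − 0.7788)/(1.2840 − 0.7788) = 0.2725/0.5052 = 0.5393
Terminal stock prices: S_uu = 123.7, S_ud = 75, S_dd = 45.49
Terminal payoffs (K − S): max(-54.65, 0) = 0, max(-6, 0) = 0, max(23.51, 0) = 23.51
Node u (S = 96.3): V_u = e^(−0.05)·[0.5393·0.0000 + 0.4607·0.0000] = 0.0000
Node d (S = 58.41): V_d = e^(−0.05)·[0.5393·0.0000 + 0.4607·23.5102] = 10.3028
Node 0 (S = 75): V_0 = e^(−0.05)·[0.5393·0.0000 + 0.4607·10.3028] = 4.5150

$4.51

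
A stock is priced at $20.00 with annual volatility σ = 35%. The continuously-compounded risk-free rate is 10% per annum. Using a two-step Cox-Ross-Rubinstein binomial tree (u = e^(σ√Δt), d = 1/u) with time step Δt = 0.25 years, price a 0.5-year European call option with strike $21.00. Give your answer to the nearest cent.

$1.96

CRR parameters: u = e^(σ√Δt) = e^(0.35·√0.25) = 1.1912, d = 1/u = 0.8395
Per-period rate: rΔt = 0.1·0.25 = 0.025, so R = e^0.025 = 1.0253
Risk-neutral probability p = (e^0.025 − 0.8395)/(1.1912 − 0.8395) = 0.1859/0.3518 = 0.5283
Terminal stock prices: S_uu = 28.38, S_ud = 20, S_dd = 14.09
Terminal payoffs (S − K): max(7.381, 0) = 7.381, max(-1, 0) = 0, max(-6.906, 0) = 0
Node u (S = 23.82): V_u = e^(−0.025)·[0.5283·7.3814 + 0.4717·0.0000] = 3.8034
Node d (S = 16.79): V_d = e^(−0.025)·[0.5283·0.0000 + 0.4717·0.0000] = 0.0000
Node 0 (S = 20): V_0 = e^(−0.025)·[0.5283·3.8034 + 0.4717·0.0000] = 1.9598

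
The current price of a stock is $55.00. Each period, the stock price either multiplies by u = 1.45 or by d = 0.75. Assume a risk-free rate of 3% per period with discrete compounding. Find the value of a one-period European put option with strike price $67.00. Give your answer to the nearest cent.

$15.00

Risk-neutral probability p = (1 + 0.03 − 0.75)/(1.45 − 0.75) = 0.2800/0.7000 = 0.4000
Terminal stock prices: S_u = 79.75, S_d = 41.25
Terminal payoffs (K − S): max(-12.75, 0) = 0, max(25.75, 0) = 25.75
Node 0 (S = 55): V_0 = 1/1.03·[0.4000·0.0000 + 0.6000·25.7500] = 15.0000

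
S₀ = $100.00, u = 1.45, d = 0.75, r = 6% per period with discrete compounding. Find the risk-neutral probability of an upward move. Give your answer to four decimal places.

Risk-neutral probability p = (1 + 0.06 − 0.75)/(1.45 − 0.75) = 0.3100/0.7000 = 0.4429

p = 0.4429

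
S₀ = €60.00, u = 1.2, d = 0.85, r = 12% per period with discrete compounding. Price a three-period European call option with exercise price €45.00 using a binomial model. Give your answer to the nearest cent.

€28.04

Risk-neutral probability p = (1 + 0.12 − 0.85)/(1.2 − 0.85) = 0.2700/0.3500 = 0.7714
Terminal stock prices: S_uuu = 103.7, S_uud = 73.44, S_udd = 52.02, S_ddd = 36.85
Terminal payoffs (S − K): max(58.68, 0) = 58.68, max(28.44, 0) = 28.44, max(7.02, 0) = 7.02, max(-8.153, 0) = 0
Node uu (S = 86.4): V_uu = 1/1.12·[0.7714·58.6800 + 0.2286·28.4400] = 46.2214
Node ud (S = 61.2): V_ud = 1/1.12·[0.7714·28.4400 + 0.2286·7.0200] = 21.0214
Node dd (S = 43.35): V_dd = 1/1.12·[0.7714·7.0200 + 0.2286·0.0000] = 4.8352
Node u (S = 72): V_u = 1/1.12·[0.7714·46.2214 + 0.2286·21.0214] = 36.1263
Node d (S = 51): V_d = 1/1.12·[0.7714·21.0214 + 0.2286·4.8352] = 15.4658
Node 0 (S = 60): V_0 = 1/1.12·[0.7714·36.1263 + 0.2286·15.4658] = 28.0392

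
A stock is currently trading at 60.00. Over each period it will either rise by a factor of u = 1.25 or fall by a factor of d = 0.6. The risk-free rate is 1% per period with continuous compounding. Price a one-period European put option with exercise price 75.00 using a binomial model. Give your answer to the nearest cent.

Risk-neutral probability p = (e^0.01 − 0.6)/(1.25 − 0.6) = 0.4101/0.6500 = 0.6308
Terminal stock prices: S_u = 75, S_d = 36
Terminal payoffs (K − S): max(0, 0) = 0, max(39, 0) = 39
Node 0 (S = 60): V_0 = e^(−0.01)·[0.6308·0.0000 + 0.3692·39.0000] = 14.2537

14.25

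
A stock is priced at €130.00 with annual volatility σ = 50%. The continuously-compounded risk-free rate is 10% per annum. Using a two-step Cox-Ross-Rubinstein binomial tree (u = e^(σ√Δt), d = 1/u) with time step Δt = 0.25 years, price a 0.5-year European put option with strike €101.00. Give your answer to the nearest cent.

CRR parameters: u = e^(σ√Δt) = e^(0.5·√0.25) = 1.2840, d = 1/u = 0.7788
Per-period rate: rΔt = 0.1·0.25 = 0.025, so R = e^0.025 = 1.0253
Risk-neutral probability p = (e^0.025 − 0.7788)/(1.2840 − 0.7788) = 0.2465/0.5052 = 0.4879
Terminal stock prices: S_uu = 214.3, S_ud = 130, S_dd = 78.85
Terminal payoffs (K − S): max(-113.3, 0) = 0, max(-29, 0) = 0, max(22.15, 0) = 22.15
Node u (S = 166.9): V_u = e^(−0.025)·[0.4879·0.0000 + 0.5121·0.0000] = 0.0000
Node d (S = 101.2): V_d = e^(−0.025)·[0.4879·0.0000 + 0.5121·22.1510] = 11.0628
Node 0 (S = 130): V_0 = e^(−0.025)·[0.4879·0.0000 + 0.5121·11.0628] = 5.5251

€5.53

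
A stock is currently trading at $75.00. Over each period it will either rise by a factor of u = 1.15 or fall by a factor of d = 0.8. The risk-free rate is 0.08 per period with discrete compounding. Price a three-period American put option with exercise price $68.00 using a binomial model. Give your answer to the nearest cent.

Risk-neutral probability p = (1 + 0.08 − 0.8)/(1.15 − 0.8) = 0.2800/0.3500 = 0.8000
Terminal stock prices: S_uuu = 114.1, S_uud = 79.35, S_udd = 55.2, S_ddd = 38.4
Terminal payoffs (K − S): max(-46.07, 0) = 0, max(-11.35, 0) = 0, max(12.8, 0) = 12.8, max(29.6, 0) = 29.6
Node uu (S = 99.19): continuation = 1/1.08·[0.8000·0.0000 + 0.2000·0.0000] = 0.0000; exercise value = 0.0000 ≤ continuation, so V_uu = 0.0000
Node ud (S = 69): continuation = 1/1.08·[0.8000·0.0000 + 0.2000·12.8000] = 2.3704; exercise value = 0.0000 ≤ continuation, so V_ud = 2.3704
Node dd (S = 48): continuation = 1/1.08·[0.8000·12.8000 + 0.2000·29.6000] = 14.9630; exercise value = 20.0000 > continuation, so V_dd = 20.0000 (exercise)
Node u (S = 86.25): continuation = 1/1.08·[0.8000·0.0000 + 0.2000·2.3704] = 0.4390; exercise value = 0.0000 ≤ continuation, so V_u = 0.4390
Node d (S = 60): continuation = 1/1.08·[0.8000·2.3704 + 0.2000·20.0000] = 5.4595; exercise value = 8.0000 > continuation, so V_d = 8.0000 (exercise)
Node 0 (S = 75): continuation = 1/1.08·[0.8000·0.4390 + 0.2000·8.0000] = 1.8066; exercise value = 0.0000 ≤ continuation, so V_0 = 1.8066

$1.81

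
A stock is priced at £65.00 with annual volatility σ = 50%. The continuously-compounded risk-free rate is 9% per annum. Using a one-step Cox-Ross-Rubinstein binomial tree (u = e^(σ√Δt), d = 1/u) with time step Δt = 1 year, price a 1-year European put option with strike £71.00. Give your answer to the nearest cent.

CRR parameters: u = e^(σ√Δt) = e^(0.5·√1) = 1.6487, d = 1/u = 0.6065
Per-period rate: rΔt = 0.09·1 = 0.09, so R = e^0.09 = 1.0942
Risk-neutral probability p = (e^0.09 − 0.6065)/(1.6487 − 0.6065) = 0.4876/1.0422 = 0.4679
Terminal stock prices: S_u = 107.2, S_d = 39.42
Terminal payoffs (K − S): max(-36.17, 0) = 0, max(31.58, 0) = 31.58
Node 0 (S = 65): V_0 = e^(−0.09)·[0.4679·0.0000 + 0.5321·31.5755] = 15.3552

£15.36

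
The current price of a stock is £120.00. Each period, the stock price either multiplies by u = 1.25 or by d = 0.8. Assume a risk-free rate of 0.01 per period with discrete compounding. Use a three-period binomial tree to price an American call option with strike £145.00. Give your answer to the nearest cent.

£10.51

Risk-neutral probability p = (1 + 0.01 − 0.8)/(1.25 − 0.8) = 0.2100/0.4500 = 0.4667
Terminal stock prices: S_uuu = 234.4, S_uud = 150, S_udd = 96, S_ddd = 61.44
Terminal payoffs (S − K): max(89.38, 0) = 89.38, max(5, 0) = 5, max(-49, 0) = 0, max(-83.56, 0) = 0
Node uu (S = 187.5): continuation = 1/1.01·[0.4667·89.3750 + 0.5333·5.0000] = 43.9356; exercise value = 42.5000 ≤ continuation, so V_uu = 43.9356
Node ud (S = 120): continuation = 1/1.01·[0.4667·5.0000 + 0.5333·0.0000] = 2.3102; exercise value = 0.0000 ≤ continuation, so V_ud = 2.3102
Node dd (S = 76.8): continuation = 1/1.01·[0.4667·0.0000 + 0.5333·0.0000] = 0.0000; exercise value = 0.0000 ≤ continuation, so V_dd = 0.0000
Node u (S = 150): continuation = 1/1.01·[0.4667·43.9356 + 0.5333·2.3102] = 21.5202; exercise value = 5.0000 ≤ continuation, so V_u = 21.5202
Node d (S = 96): continuation = 1/1.01·[0.4667·2.3102 + 0.5333·0.0000] = 1.0674; exercise value = 0.0000 ≤ continuation, so V_d = 1.0674
Node 0 (S = 120): continuation = 1/1.01·[0.4667·21.5202 + 0.5333·1.0674] = 10.5070; exercise value = 0.0000 ≤ continuation, so V_0 = 10.5070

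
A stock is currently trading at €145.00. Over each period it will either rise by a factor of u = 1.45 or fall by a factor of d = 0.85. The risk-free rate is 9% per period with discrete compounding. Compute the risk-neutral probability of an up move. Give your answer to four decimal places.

Risk-neutral probability p = (1 + 0.09 − 0.85)/(1.45 − 0.85) = 0.2400/0.6000 = 0.4000

p = 0.4000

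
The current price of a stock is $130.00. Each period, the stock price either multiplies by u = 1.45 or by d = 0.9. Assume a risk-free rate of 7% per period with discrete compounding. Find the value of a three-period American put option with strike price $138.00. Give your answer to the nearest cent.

$13.63

Risk-neutral probability p = (1 + 0.07 − 0.9)/(1.45 − 0.9) = 0.1700/0.5500 = 0.3091
Terminal stock prices: S_uuu = 396.3, S_uud = 246, S_udd = 152.7, S_ddd = 94.77
Terminal payoffs (K − S): max(-258.3, 0) = 0, max(-108, 0) = 0, max(-14.69, 0) = 0, max(43.23, 0) = 43.23
Node uu (S = 273.3): continuation = 1/1.07·[0.3091·0.0000 + 0.6909·0.0000] = 0.0000; exercise value = 0.0000 ≤ continuation, so V_uu = 0.0000
Node ud (S = 169.7): continuation = 1/1.07·[0.3091·0.0000 + 0.6909·0.0000] = 0.0000; exercise value = 0.0000 ≤ continuation, so V_ud = 0.0000
Node dd (S = 105.3): continuation = 1/1.07·[0.3091·0.0000 + 0.6909·43.2300] = 27.9140; exercise value = 32.7000 > continuation, so V_dd = 32.7000 (exercise)
Node u (S = 188.5): continuation = 1/1.07·[0.3091·0.0000 + 0.6909·0.0000] = 0.0000; exercise value = 0.0000 ≤ continuation, so V_u = 0.0000
Node d (S = 117): continuation = 1/1.07·[0.3091·0.0000 + 0.6909·32.7000] = 21.1147; exercise value = 21.0000 ≤ continuation, so V_d = 21.1147
Node 0 (S = 130): continuation = 1/1.07·[0.3091·0.0000 + 0.6909·21.1147] = 13.6340; exercise value = 8.0000 ≤ continuation, so V_0 = 13.6340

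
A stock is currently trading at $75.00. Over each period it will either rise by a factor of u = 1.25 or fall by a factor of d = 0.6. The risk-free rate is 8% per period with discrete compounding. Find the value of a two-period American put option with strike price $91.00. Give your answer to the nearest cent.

Risk-neutral probability p = (1 + 0.08 − 0.6)/(1.25 − 0.6) = 0.4800/0.6500 = 0.7385
Terminal stock prices: S_uu = 117.2, S_ud = 56.25, S_dd = 27
Terminal payoffs (K − S): max(-26.19, 0) = 0, max(34.75, 0) = 34.75, max(64, 0) = 64
Node u (S = 93.75): continuation = 1/1.08·[0.7385·0.0000 + 0.2615·34.7500] = 8.4152; exercise value = 0.0000 ≤ continuation, so V_u = 8.4152
Node d (S = 45): continuation = 1/1.08·[0.7385·34.7500 + 0.2615·64.0000] = 39.2593; exercise value = 46.0000 > continuation, so V_d = 46.0000 (exercise)
Node 0 (S = 75): continuation = 1/1.08·[0.7385·8.4152 + 0.2615·46.0000] = 16.8936; exercise value = 16.0000 ≤ continuation, so V_0 = 16.8936

$16.89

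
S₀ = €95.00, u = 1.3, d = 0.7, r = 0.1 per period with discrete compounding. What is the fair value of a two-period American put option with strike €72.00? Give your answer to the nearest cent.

Risk-neutral probability p = (1 + 0.1 − 0.7)/(1.3 − 0.7) = 0.4000/0.6000 = 0.6667
Terminal stock prices: S_uu = 160.6, S_ud = 86.45, S_dd = 46.55
Terminal payoffs (K − S): max(-88.55, 0) = 0, max(-14.45, 0) = 0, max(25.45, 0) = 25.45
Node u (S = 123.5): continuation = 1/1.1·[0.6667·0.0000 + 0.3333·0.0000] = 0.0000; exercise value = 0.0000 ≤ continuation, so V_u = 0.0000
Node d (S = 66.5): continuation = 1/1.1·[0.6667·0.0000 + 0.3333·25.4500] = 7.7121; exercise value = 5.5000 ≤ continuation, so V_d = 7.7121
Node 0 (S = 95): continuation = 1/1.1·[0.6667·0.0000 + 0.3333·7.7121] = 2.3370; exercise value = 0.0000 ≤ continuation, so V_0 = 2.3370

€2.34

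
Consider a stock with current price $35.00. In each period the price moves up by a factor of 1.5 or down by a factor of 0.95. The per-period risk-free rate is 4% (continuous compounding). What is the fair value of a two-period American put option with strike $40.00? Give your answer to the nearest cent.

$5.41

Risk-neutral probability p = (e^0.04 − 0.95)/(1.5 − 0.95) = 0.0908/0.5500 = 0.1651
Terminal stock prices: S_uu = 78.75, S_ud = 49.88, S_dd = 31.59
Terminal payoffs (K − S): max(-38.75, 0) = 0, max(-9.875, 0) = 0, max(8.413, 0) = 8.413
Node u (S = 52.5): continuation = e^(−0.04)·[0.1651·0.0000 + 0.8349·0.0000] = 0.0000; exercise value = 0.0000 ≤ continuation, so V_u = 0.0000
Node d (S = 33.25): continuation = e^(−0.04)·[0.1651·0.0000 + 0.8349·8.4125] = 6.7481; exercise value = 6.7500 > continuation, so V_d = 6.7500 (exercise)
Node 0 (S = 35): continuation = e^(−0.04)·[0.1651·0.0000 + 0.8349·6.7500] = 5.4145; exercise value = 5.0000 ≤ continuation, so V_0 = 5.4145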